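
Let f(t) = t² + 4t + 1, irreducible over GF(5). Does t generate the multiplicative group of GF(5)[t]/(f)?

No

|GF(5^2)^×| = 5^2 − 1 = 24. Prime factorization: 24 = 2^3·3.
f is primitive ⇔ t has order 24 in GF(5)[t]/(f), i.e. t^(24/q) ≠ 1 for each prime q | 24.
t^(12) mod f = 1
t^(8) mod f = t + 4.
Since t^(12) = 1, the order of t divides 12 < 24; not primitive.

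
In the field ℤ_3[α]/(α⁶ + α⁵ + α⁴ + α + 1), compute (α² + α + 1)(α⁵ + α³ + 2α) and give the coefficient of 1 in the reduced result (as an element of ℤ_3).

0

Multiply in ℤ_3[α]: (α² + α + 1)·(α⁵ + α³ + 2α) = α⁷ + α⁶ + 2α⁵ + α⁴ + 2α² + 2α.
Reduce using α⁶ ≡ 2α⁵ + 2α⁴ + 2α + 2 (mod α⁶ + α⁵ + α⁴ + α + 1).
Reduced: α⁵ + α⁴ + α² + α.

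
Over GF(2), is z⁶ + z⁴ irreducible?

No

Write P(z) = z⁶ + z⁴.
Check for roots in GF(2): P(0) = 0 → root; P(1) = 0 → root.
P(0) = 0, so (z) divides P(z); P is reducible.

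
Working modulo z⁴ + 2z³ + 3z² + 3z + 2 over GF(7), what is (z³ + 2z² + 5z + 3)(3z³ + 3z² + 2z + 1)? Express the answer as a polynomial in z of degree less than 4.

2z^3 + 3z^2 + 2z + 1

Multiply in GF(7)[z]: (z³ + 2z² + 5z + 3)·(3z³ + 3z² + 2z + 1) = 3z⁶ + 2z⁵ + 2z⁴ + z³ + 4z + 3.
Reduce using z⁴ ≡ 5z³ + 4z² + 4z + 5 (mod z⁴ + 2z³ + 3z² + 3z + 2).
Reduced: 2z³ + 3z² + 2z + 1.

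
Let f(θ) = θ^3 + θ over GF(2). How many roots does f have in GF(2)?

Evaluate at each of the 2 elements of GF(2):
f(0) = 0 → root; f(1) = 0 → root.
Roots: {0, 1}.

2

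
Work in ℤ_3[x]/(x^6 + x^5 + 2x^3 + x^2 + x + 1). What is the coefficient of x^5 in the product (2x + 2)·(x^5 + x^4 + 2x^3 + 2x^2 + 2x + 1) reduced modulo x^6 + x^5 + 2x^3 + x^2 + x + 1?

Multiply in ℤ_3[x]: (2x + 2)·(x^5 + x^4 + 2x^3 + 2x^2 + 2x + 1) = 2x^6 + x^5 + 2x^3 + 2x^2 + 2.
Reduce using x^6 ≡ 2x^5 + x^3 + 2x^2 + 2x + 2 (mod x^6 + x^5 + 2x^3 + x^2 + x + 1).
Reduced: 2x^5 + x^3 + x.

2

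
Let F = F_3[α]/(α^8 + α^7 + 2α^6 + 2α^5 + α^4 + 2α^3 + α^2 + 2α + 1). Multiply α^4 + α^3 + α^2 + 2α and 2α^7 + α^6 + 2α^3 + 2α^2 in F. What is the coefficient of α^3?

Multiply in F_3[α]: (α^4 + α^3 + α^2 + 2α)·(2α^7 + α^6 + 2α^3 + 2α^2) = 2α^11 + 2α^8 + α^7 + α^6 + α^5 + α^3.
Reduce using α^8 ≡ 2α^7 + α^6 + α^5 + 2α^4 + α^3 + 2α^2 + α + 2 (mod α^8 + α^7 + 2α^6 + 2α^5 + α^4 + 2α^3 + α^2 + 2α + 1).
Reduced: α^6 + α^4 + 2α^2 + 2.

0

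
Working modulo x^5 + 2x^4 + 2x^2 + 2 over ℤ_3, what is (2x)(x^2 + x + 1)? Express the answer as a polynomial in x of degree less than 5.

2x^3 + 2x^2 + 2x

Multiply in ℤ_3[x]: (2x)·(x^2 + x + 1) = 2x^3 + 2x^2 + 2x.
Reduced: 2x^3 + 2x^2 + 2x.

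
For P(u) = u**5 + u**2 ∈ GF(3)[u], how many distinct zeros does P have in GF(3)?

2

Evaluate at each of the 3 elements of GF(3):
P(0) = 0 → root; P(1) = 2; P(2) = 0 → root.
Roots: {0, 2}.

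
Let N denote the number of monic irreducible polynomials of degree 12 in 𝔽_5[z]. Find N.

20343700

x^(5^12) − x is the product of all monic irreducibles of degree dividing 12; Möbius inversion gives N = (1/12) Σ μ(12/d)·5^d.
Divisors of 12: 1, 2, 3, 4, 6, 12; μ(12/d) for each: 0, 1, 0, -1, -1, 1.
Σ = 5^2 − 5^4 − 5^6 + 5^12 = 244124400.
N = 244124400/12 = 20343700.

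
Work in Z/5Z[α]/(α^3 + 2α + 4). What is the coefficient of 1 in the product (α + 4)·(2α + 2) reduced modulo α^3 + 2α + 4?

3

Multiply in Z/5Z[α]: (α + 4)·(2α + 2) = 2α^2 + 3.
Reduced: 2α^2 + 3.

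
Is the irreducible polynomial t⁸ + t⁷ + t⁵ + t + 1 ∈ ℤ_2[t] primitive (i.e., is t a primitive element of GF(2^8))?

No

Write f(t) = t⁸ + t⁷ + t⁵ + t + 1.
|GF(2^8)^×| = 2^8 − 1 = 255. Prime factorization: 255 = 3·5·17.
f is primitive ⇔ t has order 255 in GF(2)[t]/(f), i.e. t^(255/q) ≠ 1 for each prime q | 255.
t^(85) mod f = 1
t^(51) mod f = t⁶ + t⁴ + t³ + t.
t^(15) mod f = t⁵ + t⁴ + t³.
Since t^(85) = 1, the order of t divides 85 < 255; not primitive.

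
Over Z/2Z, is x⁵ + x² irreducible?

Write g(x) = x⁵ + x².
Check for roots in Z/2Z: g(0) = 0 → root; g(1) = 0 → root.
g(0) = 0, so (x) divides g(x); g is reducible.

No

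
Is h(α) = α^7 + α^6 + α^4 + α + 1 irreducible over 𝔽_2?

Check for roots in 𝔽_2: h(0) = 1; h(1) = 1.
No roots, so no linear factors.
Monic irreducibles of degree 2 over GF(2): α^2 + α + 1.
None of them divide h (all give nonzero remainder).
Monic irreducibles of degree 3 over GF(2): α^3 + α + 1, α^3 + α^2 + 1.
None of them divide h (all give nonzero remainder).
No irreducible factor of degree ≤ 3 exists, so h is irreducible over GF(2).

Yes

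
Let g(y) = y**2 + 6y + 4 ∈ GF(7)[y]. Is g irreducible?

Yes

Check for roots in GF(7): g(0) = 4; g(1) = 4; g(2) = 6; g(3) = 3; g(4) = 2; g(5) = 3; g(6) = 6.
No roots. A degree-2 polynomial over a field with no linear factor is irreducible.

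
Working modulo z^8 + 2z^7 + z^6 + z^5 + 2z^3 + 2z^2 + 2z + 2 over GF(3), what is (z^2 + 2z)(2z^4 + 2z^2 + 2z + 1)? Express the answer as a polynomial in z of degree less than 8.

2z^6 + z^5 + 2z^4 + 2z^2 + 2z

Multiply in GF(3)[z]: (z^2 + 2z)·(2z^4 + 2z^2 + 2z + 1) = 2z^6 + z^5 + 2z^4 + 2z^2 + 2z.
Reduced: 2z^6 + z^5 + 2z^4 + 2z^2 + 2z.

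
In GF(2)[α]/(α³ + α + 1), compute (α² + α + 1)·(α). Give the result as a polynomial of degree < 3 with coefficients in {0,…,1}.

α^2 + 1

Multiply in GF(2)[α]: (α² + α + 1)·(α) = α³ + α² + α.
Reduce using α³ ≡ α + 1 (mod α³ + α + 1).
Reduced: α² + 1.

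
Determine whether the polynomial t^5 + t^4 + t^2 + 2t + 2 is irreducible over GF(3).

Write m(t) = t^5 + t^4 + t^2 + 2t + 2.
Check for roots in GF(3): m(0) = 2; m(1) = 1; m(2) = 1.
No roots, so no linear factors.
Monic irreducibles of degree 2 over GF(3): t^2 + 1, t^2 + t + 2, t^2 + 2t + 2.
None of them divide m (all give nonzero remainder).
No irreducible factor of degree ≤ 2 exists, so m is irreducible over GF(3).

Yes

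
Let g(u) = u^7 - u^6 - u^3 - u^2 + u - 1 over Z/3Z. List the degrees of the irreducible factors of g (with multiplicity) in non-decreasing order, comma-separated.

Roots in Z/3Z: g(0) = 2; g(1) = 1; g(2) = 2.
Complete factorization: g(u) = (u^2 - u - 1)^2·(u^3 + u^2 - 1).
Factor degrees with multiplicity: 2 + 2 + 3 = 7.

2, 2, 3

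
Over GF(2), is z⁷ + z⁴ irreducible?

Write f(z) = z⁷ + z⁴.
Check for roots in GF(2): f(0) = 0 → root; f(1) = 0 → root.
f(0) = 0, so (z) divides f(z); f is reducible.

No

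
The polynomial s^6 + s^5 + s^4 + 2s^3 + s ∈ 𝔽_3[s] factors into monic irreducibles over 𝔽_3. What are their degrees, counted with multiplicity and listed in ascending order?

Write f(s) = s^6 + s^5 + s^4 + 2s^3 + s.
Roots in 𝔽_3: f(0) = 0 → root; f(1) = 0 → root; f(2) = 1.
Linear factors from roots: (s), (s + 2).
Complete factorization: f(s) = (s)·(s + 2)·(s^2 + 1)·(s^2 + 2s + 2).
Factor degrees with multiplicity: 1 + 1 + 2 + 2 = 6.

1, 1, 2, 2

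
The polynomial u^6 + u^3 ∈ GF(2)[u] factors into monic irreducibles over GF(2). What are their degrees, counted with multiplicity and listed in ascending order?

Write f(u) = u^6 + u^3.
Roots in GF(2): f(0) = 0 → root; f(1) = 0 → root.
Linear factors from roots: (u), (u + 1).
Complete factorization: f(u) = (u + 1)·(u)^3·(u^2 + u + 1).
Factor degrees with multiplicity: 1 + 1 + 1 + 1 + 2 = 6.

1, 1, 1, 1, 2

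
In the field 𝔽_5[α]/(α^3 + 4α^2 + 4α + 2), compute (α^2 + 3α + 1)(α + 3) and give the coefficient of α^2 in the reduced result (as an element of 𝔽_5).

Multiply in 𝔽_5[α]: (α^2 + 3α + 1)·(α + 3) = α^3 + α^2 + 3.
Reduce using α^3 ≡ α^2 + α + 3 (mod α^3 + 4α^2 + 4α + 2).
Reduced: 2α^2 + α + 1.

2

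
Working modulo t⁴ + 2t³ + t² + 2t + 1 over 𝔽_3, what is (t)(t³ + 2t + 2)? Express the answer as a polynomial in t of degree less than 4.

Multiply in 𝔽_3[t]: (t)·(t³ + 2t + 2) = t⁴ + 2t² + 2t.
Reduce using t⁴ ≡ t³ + 2t² + t + 2 (mod t⁴ + 2t³ + t² + 2t + 1).
Reduced: t³ + t² + 2.

t^3 + t^2 + 2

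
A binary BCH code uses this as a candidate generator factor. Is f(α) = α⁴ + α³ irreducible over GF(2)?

No

Check for roots in GF(2): f(0) = 0 → root; f(1) = 0 → root.
f(0) = 0, so (α) divides f(α); f is reducible.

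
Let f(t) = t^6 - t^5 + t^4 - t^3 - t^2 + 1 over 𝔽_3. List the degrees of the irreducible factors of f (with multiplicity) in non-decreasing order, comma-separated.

Roots in 𝔽_3: f(0) = 1; f(1) = 0 → root; f(2) = 1.
Linear factors from roots: (t - 1).
Complete factorization: f(t) = (t - 1)^2·(t^2 - t - 1)^2.
Factor degrees with multiplicity: 1 + 1 + 2 + 2 = 6.

1, 1, 2, 2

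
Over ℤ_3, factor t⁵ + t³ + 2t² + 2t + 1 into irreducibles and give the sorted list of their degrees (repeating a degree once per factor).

5

Write h(t) = t⁵ + t³ + 2t² + 2t + 1.
Roots in ℤ_3: h(0) = 1; h(1) = 1; h(2) = 2.
Complete factorization: h(t) = (t⁵ + t³ + 2t² + 2t + 1).
Factor degrees with multiplicity: 5 = 5.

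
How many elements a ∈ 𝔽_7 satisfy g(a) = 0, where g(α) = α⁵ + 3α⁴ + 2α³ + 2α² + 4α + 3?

0

Evaluate at each of the 7 elements of 𝔽_7:
g(0) = 3; g(1) = 1; g(2) = 3; g(3) = 6; g(4) = 4; g(5) = 3; g(6) = 1.
No element is a root.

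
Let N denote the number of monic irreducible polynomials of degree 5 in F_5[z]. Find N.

By the necklace-counting formula, N_5(5) = (1/5) Σ_{d|5} μ(5/d)·5^d.
Divisors of 5: 1, 5; μ(5/d) for each: -1, 1.
Σ = − 5^1 + 5^5 = 3120.
N = 3120/5 = 624.

624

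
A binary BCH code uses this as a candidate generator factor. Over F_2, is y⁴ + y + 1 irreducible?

Yes

Write h(y) = y⁴ + y + 1.
Check for roots in F_2: h(0) = 1; h(1) = 1.
No roots, so no linear factors.
Monic irreducibles of degree 2 over GF(2): y² + y + 1.
None of them divide h (all give nonzero remainder).
No irreducible factor of degree ≤ 2 exists, so h is irreducible over GF(2).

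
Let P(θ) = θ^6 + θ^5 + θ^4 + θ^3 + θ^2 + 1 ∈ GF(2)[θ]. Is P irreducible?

No

Check for roots in GF(2): P(0) = 1; P(1) = 0 → root.
P(1) = 0, so (θ − 1) divides P(θ); P is reducible.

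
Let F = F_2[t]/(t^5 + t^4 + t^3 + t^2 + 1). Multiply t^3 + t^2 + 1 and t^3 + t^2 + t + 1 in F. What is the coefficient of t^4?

0

Multiply in F_2[t]: (t^3 + t^2 + 1)·(t^3 + t^2 + t + 1) = t^6 + t^3 + t + 1.
Reduce using t^5 ≡ t^4 + t^3 + t^2 + 1 (mod t^5 + t^4 + t^3 + t^2 + 1).
Reduced: t^3 + t^2.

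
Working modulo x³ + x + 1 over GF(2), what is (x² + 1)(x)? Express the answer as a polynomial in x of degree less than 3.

1

Multiply in GF(2)[x]: (x² + 1)·(x) = x³ + x.
Reduce using x³ ≡ x + 1 (mod x³ + x + 1).
Reduced: 1.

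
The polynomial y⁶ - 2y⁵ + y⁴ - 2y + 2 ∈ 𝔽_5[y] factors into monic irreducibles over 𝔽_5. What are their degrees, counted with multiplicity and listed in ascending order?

1, 1, 4

Write f(y) = y⁶ - 2y⁵ + y⁴ - 2y + 2.
Roots in 𝔽_5: f(0) = 2; f(1) = 0 → root; f(2) = 4; f(3) = 0 → root; f(4) = 3.
Linear factors from roots: (y - 1), (y + 2).
Complete factorization: f(y) = (y + 2)·(y - 1)·(y⁴ + 2y³ + y² - 2y - 1).
Factor degrees with multiplicity: 1 + 1 + 4 = 6.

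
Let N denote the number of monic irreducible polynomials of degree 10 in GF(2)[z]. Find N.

Gauss's count: N_{2}(10) = (1/10) Σ_{d|10} μ(10/d)·2^d.
Divisors of 10: 1, 2, 5, 10; μ(10/d) for each: 1, -1, -1, 1.
Σ = 2^1 − 2^2 − 2^5 + 2^10 = 990.
N = 990/10 = 99.

99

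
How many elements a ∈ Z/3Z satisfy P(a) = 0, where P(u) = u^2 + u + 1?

1

Evaluate at each of the 3 elements of Z/3Z:
P(0) = 1; P(1) = 0 → root; P(2) = 1.
Roots: {1}.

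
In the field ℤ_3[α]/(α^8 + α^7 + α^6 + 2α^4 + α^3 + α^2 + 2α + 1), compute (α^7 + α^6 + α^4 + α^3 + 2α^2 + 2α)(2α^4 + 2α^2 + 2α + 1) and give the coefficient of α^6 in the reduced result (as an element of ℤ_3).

2

Multiply in ℤ_3[α]: (α^7 + α^6 + α^4 + α^3 + 2α^2 + 2α)·(2α^4 + 2α^2 + 2α + 1) = 2α^11 + 2α^10 + 2α^9 + 2α^7 + α^6 + 2α^5 + α^4 + 2α.
Reduce using α^8 ≡ 2α^7 + 2α^6 + α^4 + 2α^3 + 2α^2 + α + 2 (mod α^8 + α^7 + α^6 + 2α^4 + α^3 + α^2 + 2α + 1).
Reduced: α^7 + 2α^6 + α^3 + 2α.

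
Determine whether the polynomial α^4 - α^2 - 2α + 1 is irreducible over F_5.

Write f(α) = α^4 - α^2 - 2α + 1.
Check for roots in F_5: f(0) = 1; f(1) = 4; f(2) = 4; f(3) = 2; f(4) = 3.
No roots, so no linear factors.
Degree-2 irreducible divisors: test the 10 monic irreducibles of degree 2 over GF(5).
None of them divide f (all give nonzero remainder).
No irreducible factor of degree ≤ 2 exists, so f is irreducible over GF(5).

Yes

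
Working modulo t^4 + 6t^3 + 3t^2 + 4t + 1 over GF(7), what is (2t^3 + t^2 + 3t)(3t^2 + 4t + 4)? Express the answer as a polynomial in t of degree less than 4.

6t^3 + 4t^2 + t + 4

Multiply in GF(7)[t]: (2t^3 + t^2 + 3t)·(3t^2 + 4t + 4) = 6t^5 + 4t^4 + 2t^2 + 5t.
Reduce using t^4 ≡ t^3 + 4t^2 + 3t + 6 (mod t^4 + 6t^3 + 3t^2 + 4t + 1).
Reduced: 6t^3 + 4t^2 + t + 4.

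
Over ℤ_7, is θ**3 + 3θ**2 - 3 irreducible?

Yes

Write g(θ) = θ**3 + 3θ**2 - 3.
Check for roots in ℤ_7: g(0) = 4; g(1) = 1; g(2) = 3; g(3) = 2; g(4) = 4; g(5) = 1; g(6) = 6.
No roots. A degree-3 polynomial over a field with no linear factor is irreducible.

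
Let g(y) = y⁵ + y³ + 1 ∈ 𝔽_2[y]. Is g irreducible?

Yes

Check for roots in 𝔽_2: g(0) = 1; g(1) = 1.
No roots, so no linear factors.
Monic irreducibles of degree 2 over GF(2): y² + y + 1.
None of them divide g (all give nonzero remainder).
No irreducible factor of degree ≤ 2 exists, so g is irreducible over GF(2).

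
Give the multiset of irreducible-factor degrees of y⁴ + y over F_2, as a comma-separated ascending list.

1, 1, 2

Write h(y) = y⁴ + y.
Roots in F_2: h(0) = 0 → root; h(1) = 0 → root.
Linear factors from roots: (y), (y + 1).
Complete factorization: h(y) = (y)·(y + 1)·(y² + y + 1).
Factor degrees with multiplicity: 1 + 1 + 2 = 4.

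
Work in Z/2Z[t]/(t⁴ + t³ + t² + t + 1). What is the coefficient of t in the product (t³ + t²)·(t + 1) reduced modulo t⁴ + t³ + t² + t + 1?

Multiply in Z/2Z[t]: (t³ + t²)·(t + 1) = t⁴ + t².
Reduce using t⁴ ≡ t³ + t² + t + 1 (mod t⁴ + t³ + t² + t + 1).
Reduced: t³ + t + 1.

1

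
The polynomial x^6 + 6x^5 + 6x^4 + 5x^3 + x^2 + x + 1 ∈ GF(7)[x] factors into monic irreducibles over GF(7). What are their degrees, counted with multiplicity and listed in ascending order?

1, 1, 1, 1, 2

Write h(x) = x^6 + 6x^5 + 6x^4 + 5x^3 + x^2 + x + 1.
Linear factors from roots: (x + 6), (x + 5), (x + 4), (x + 3).
Complete factorization: h(x) = (x + 3)·(x + 4)·(x + 5)·(x + 6)·(x^2 + 2x + 5).
Factor degrees with multiplicity: 1 + 1 + 1 + 1 + 2 = 6.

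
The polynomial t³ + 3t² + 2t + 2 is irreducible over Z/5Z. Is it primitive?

Yes

Write f(t) = t³ + 3t² + 2t + 2.
|GF(5^3)^×| = 5^3 − 1 = 124. Prime factorization: 124 = 2^2·31.
f is primitive ⇔ t has order 124 in GF(5)[t]/(f), i.e. t^(124/q) ≠ 1 for each prime q | 124.
t^(62) mod f = 4.
t^(4) mod f = 2t² + 4t + 1.
None equal 1, so t has full order 124; f is primitive.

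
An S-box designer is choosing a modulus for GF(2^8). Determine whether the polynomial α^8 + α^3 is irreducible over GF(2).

No

Write h(α) = α^8 + α^3.
Check for roots in GF(2): h(0) = 0 → root; h(1) = 0 → root.
h(0) = 0, so (α) divides h(α); h is reducible.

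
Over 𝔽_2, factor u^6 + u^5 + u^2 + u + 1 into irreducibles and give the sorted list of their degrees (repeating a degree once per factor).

Write f(u) = u^6 + u^5 + u^2 + u + 1.
Roots in 𝔽_2: f(0) = 1; f(1) = 1.
Complete factorization: f(u) = (u^6 + u^5 + u^2 + u + 1).
Factor degrees with multiplicity: 6 = 6.

6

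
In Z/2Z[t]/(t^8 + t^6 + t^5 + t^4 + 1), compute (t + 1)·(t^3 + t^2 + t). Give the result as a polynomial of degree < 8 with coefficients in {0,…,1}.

Multiply in Z/2Z[t]: (t + 1)·(t^3 + t^2 + t) = t^4 + t.
Reduced: t^4 + t.

t^4 + t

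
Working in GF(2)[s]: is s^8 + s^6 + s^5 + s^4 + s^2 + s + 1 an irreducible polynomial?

Write g(s) = s^8 + s^6 + s^5 + s^4 + s^2 + s + 1.
Check for roots in GF(2): g(0) = 1; g(1) = 1.
No roots, so no linear factors.
Monic irreducibles of degree 2 over GF(2): s^2 + s + 1.
None of them divide g (all give nonzero remainder).
Monic irreducibles of degree 3 over GF(2): s^3 + s + 1, s^3 + s^2 + 1.
None of them divide g (all give nonzero remainder).
Monic irreducibles of degree 4 over GF(2): s^4 + s + 1, s^4 + s^3 + 1, s^4 + s^3 + s^2 + s + 1.
None of them divide g (all give nonzero remainder).
No irreducible factor of degree ≤ 4 exists, so g is irreducible over GF(2).

Yes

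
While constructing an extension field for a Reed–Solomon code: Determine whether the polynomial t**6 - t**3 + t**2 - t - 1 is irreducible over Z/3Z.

No

Write f(t) = t**6 - t**3 + t**2 - t - 1.
Check for roots in Z/3Z: f(0) = 2; f(1) = 2; f(2) = 0 → root.
f(2) = 0, so (t − 2) divides f(t); f is reducible.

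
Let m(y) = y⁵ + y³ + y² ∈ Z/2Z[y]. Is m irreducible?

No

Check for roots in Z/2Z: m(0) = 0 → root; m(1) = 1.
m(0) = 0, so (y) divides m(y); m is reducible.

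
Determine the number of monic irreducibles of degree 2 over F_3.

x^(3^2) − x is the product of all monic irreducibles of degree dividing 2; Möbius inversion gives N = (1/2) Σ μ(2/d)·3^d.
Divisors of 2: 1, 2; μ(2/d) for each: -1, 1.
Σ = − 3^1 + 3^2 = 6.
N = 6/2 = 3.

3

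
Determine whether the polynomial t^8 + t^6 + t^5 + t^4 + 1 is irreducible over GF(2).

Yes

Write m(t) = t^8 + t^6 + t^5 + t^4 + 1.
Check for roots in GF(2): m(0) = 1; m(1) = 1.
No roots, so no linear factors.
Monic irreducibles of degree 2 over GF(2): t^2 + t + 1.
None of them divide m (all give nonzero remainder).
Monic irreducibles of degree 3 over GF(2): t^3 + t + 1, t^3 + t^2 + 1.
None of them divide m (all give nonzero remainder).
Monic irreducibles of degree 4 over GF(2): t^4 + t + 1, t^4 + t^3 + 1, t^4 + t^3 + t^2 + t + 1.
None of them divide m (all give nonzero remainder).
No irreducible factor of degree ≤ 4 exists, so m is irreducible over GF(2).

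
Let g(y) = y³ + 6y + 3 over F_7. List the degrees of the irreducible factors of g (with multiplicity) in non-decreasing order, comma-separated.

Linear factors from roots: (y + 3).
Complete factorization: g(y) = (y + 3)·(y² + 4y + 1).
Factor degrees with multiplicity: 1 + 2 = 3.

1, 2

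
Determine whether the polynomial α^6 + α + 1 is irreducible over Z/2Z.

Yes

Write f(α) = α^6 + α + 1.
Check for roots in Z/2Z: f(0) = 1; f(1) = 1.
No roots, so no linear factors.
Monic irreducibles of degree 2 over GF(2): α^2 + α + 1.
None of them divide f (all give nonzero remainder).
Monic irreducibles of degree 3 over GF(2): α^3 + α + 1, α^3 + α^2 + 1.
None of them divide f (all give nonzero remainder).
No irreducible factor of degree ≤ 3 exists, so f is irreducible over GF(2).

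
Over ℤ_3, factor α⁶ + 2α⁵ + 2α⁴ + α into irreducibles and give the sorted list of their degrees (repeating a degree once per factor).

1, 1, 1, 1, 2

Write g(α) = α⁶ + 2α⁵ + 2α⁴ + α.
Roots in ℤ_3: g(0) = 0 → root; g(1) = 0 → root; g(2) = 0 → root.
Linear factors from roots: (α), (α + 2), (α + 1).
Complete factorization: g(α) = (α)·(α + 2)·(α + 1)^2·(α² + α + 2).
Factor degrees with multiplicity: 1 + 1 + 1 + 1 + 2 = 6.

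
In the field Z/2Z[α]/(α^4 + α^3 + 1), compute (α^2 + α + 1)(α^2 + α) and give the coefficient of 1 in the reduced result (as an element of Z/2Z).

1

Multiply in Z/2Z[α]: (α^2 + α + 1)·(α^2 + α) = α^4 + α.
Reduce using α^4 ≡ α^3 + 1 (mod α^4 + α^3 + 1).
Reduced: α^3 + α + 1.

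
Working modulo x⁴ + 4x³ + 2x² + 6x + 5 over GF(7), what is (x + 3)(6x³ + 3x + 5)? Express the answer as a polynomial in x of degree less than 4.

Multiply in GF(7)[x]: (x + 3)·(6x³ + 3x + 5) = 6x⁴ + 4x³ + 3x² + 1.
Reduce using x⁴ ≡ 3x³ + 5x² + x + 2 (mod x⁴ + 4x³ + 2x² + 6x + 5).
Reduced: x³ + 5x² + 6x + 6.

x^3 + 5x^2 + 6x + 6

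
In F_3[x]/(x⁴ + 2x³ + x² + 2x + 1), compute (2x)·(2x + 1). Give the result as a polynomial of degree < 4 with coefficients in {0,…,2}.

x^2 + 2x

Multiply in F_3[x]: (2x)·(2x + 1) = x² + 2x.
Reduced: x² + 2x.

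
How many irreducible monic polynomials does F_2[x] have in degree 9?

56

Gauss's count: N_{2}(9) = (1/9) Σ_{d|9} μ(9/d)·2^d.
Divisors of 9: 1, 3, 9; μ(9/d) for each: 0, -1, 1.
Σ = − 2^3 + 2^9 = 504.
N = 504/9 = 56.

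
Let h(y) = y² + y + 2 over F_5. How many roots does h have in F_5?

Evaluate at each of the 5 elements of F_5:
h(0) = 2; h(1) = 4; h(2) = 3; h(3) = 4; h(4) = 2.
No element is a root.

0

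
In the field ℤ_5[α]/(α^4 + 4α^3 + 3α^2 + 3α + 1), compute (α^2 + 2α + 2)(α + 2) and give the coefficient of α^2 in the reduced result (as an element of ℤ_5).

Multiply in ℤ_5[α]: (α^2 + 2α + 2)·(α + 2) = α^3 + 4α^2 + α + 4.
Reduced: α^3 + 4α^2 + α + 4.

4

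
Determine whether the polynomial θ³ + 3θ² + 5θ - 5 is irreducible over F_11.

Write m(θ) = θ³ + 3θ² + 5θ - 5.
Check each element of F_11 for a root: m(0)=6, m(1)=4, m(2)=3, m(3)=9, m(4)=6, m(5)=0, m(6)=8, m(7)=3, m(8)=2, m(9)=0, m(10)=3.
m(5) = 0, so (θ − 5) divides m(θ); m is reducible.

No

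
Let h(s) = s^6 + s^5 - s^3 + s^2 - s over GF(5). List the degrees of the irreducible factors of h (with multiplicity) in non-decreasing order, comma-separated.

1, 1, 2, 2

Roots in GF(5): h(0) = 0 → root; h(1) = 1; h(2) = 0 → root; h(3) = 1; h(4) = 3.
Linear factors from roots: (s), (s - 2).
Complete factorization: h(s) = (s)·(s - 2)·(s^2 + 2)·(s^2 - 2s - 1).
Factor degrees with multiplicity: 1 + 1 + 2 + 2 = 6.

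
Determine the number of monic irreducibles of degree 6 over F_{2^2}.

The number of monic irreducibles of degree 6 over GF(4) is (1/6)·Σ_{d∣6} μ(6/d) 4^d.
Divisors of 6: 1, 2, 3, 6; μ(6/d) for each: 1, -1, -1, 1.
Σ = 4^1 − 4^2 − 4^3 + 4^6 = 4020.
N = 4020/6 = 670.

670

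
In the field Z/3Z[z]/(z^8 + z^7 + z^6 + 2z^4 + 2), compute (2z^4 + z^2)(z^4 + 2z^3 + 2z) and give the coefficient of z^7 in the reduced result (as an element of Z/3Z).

Multiply in Z/3Z[z]: (2z^4 + z^2)·(z^4 + 2z^3 + 2z) = 2z^8 + z^7 + z^6 + 2z^3.
Reduce using z^8 ≡ 2z^7 + 2z^6 + z^4 + 1 (mod z^8 + z^7 + z^6 + 2z^4 + 2).
Reduced: 2z^7 + 2z^6 + 2z^4 + 2z^3 + 2.

2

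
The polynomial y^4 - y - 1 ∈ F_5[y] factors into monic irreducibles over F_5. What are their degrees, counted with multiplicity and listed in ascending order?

4

Write g(y) = y^4 - y - 1.
Roots in F_5: g(0) = 4; g(1) = 4; g(2) = 3; g(3) = 2; g(4) = 1.
Complete factorization: g(y) = (y^4 - y - 1).
Factor degrees with multiplicity: 4 = 4.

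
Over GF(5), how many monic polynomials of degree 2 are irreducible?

10

By the necklace-counting formula, N_5(2) = (1/2) Σ_{d|2} μ(2/d)·5^d.
Divisors of 2: 1, 2; μ(2/d) for each: -1, 1.
Σ = − 5^1 + 5^2 = 20.
N = 20/2 = 10.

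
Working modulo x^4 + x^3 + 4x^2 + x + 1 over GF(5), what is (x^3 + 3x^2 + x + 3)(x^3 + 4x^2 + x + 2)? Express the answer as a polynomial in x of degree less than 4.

3x^3 + x^2 + 2

Multiply in GF(5)[x]: (x^3 + 3x^2 + x + 3)·(x^3 + 4x^2 + x + 2) = x^6 + 2x^5 + 4x^4 + 2x^3 + 4x^2 + 1.
Reduce using x^4 ≡ 4x^3 + x^2 + 4x + 4 (mod x^4 + x^3 + 4x^2 + x + 1).
Reduced: 3x^3 + x^2 + 2.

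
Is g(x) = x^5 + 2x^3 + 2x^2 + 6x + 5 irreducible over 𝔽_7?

Check for roots in 𝔽_7: g(0) = 5; g(1) = 2; g(2) = 3; g(3) = 2; g(4) = 2; g(5) = 2; g(6) = 5.
No roots, so no linear factors.
Degree-2 irreducible divisors: test the 21 monic irreducibles of degree 2 over GF(7).
None of them divide g (all give nonzero remainder).
No irreducible factor of degree ≤ 2 exists, so g is irreducible over GF(7).

Yes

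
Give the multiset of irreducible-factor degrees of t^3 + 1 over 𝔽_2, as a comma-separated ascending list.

Write f(t) = t^3 + 1.
Roots in 𝔽_2: f(0) = 1; f(1) = 0 → root.
Linear factors from roots: (t + 1).
Complete factorization: f(t) = (t + 1)·(t^2 + t + 1).
Factor degrees with multiplicity: 1 + 2 = 3.

1, 2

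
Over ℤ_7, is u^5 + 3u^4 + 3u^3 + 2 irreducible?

Write f(u) = u^5 + 3u^4 + 3u^3 + 2.
Check for roots in ℤ_7: f(0) = 2; f(1) = 2; f(2) = 1; f(3) = 2; f(4) = 5; f(5) = 1; f(6) = 1.
No roots, so no linear factors.
Degree-2 irreducible divisors: test the 21 monic irreducibles of degree 2 over GF(7).
None of them divide f (all give nonzero remainder).
No irreducible factor of degree ≤ 2 exists, so f is irreducible over GF(7).

Yes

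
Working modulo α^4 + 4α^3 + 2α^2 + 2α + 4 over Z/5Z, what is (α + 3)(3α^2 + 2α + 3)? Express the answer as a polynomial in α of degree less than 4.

Multiply in Z/5Z[α]: (α + 3)·(3α^2 + 2α + 3) = 3α^3 + α^2 + 4α + 4.
Reduced: 3α^3 + α^2 + 4α + 4.

3α^3 + α^2 + 4α + 4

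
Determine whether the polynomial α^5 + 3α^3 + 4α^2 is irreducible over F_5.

No

Write m(α) = α^5 + 3α^3 + 4α^2.
Check for roots in F_5: m(0) = 0 → root; m(1) = 3; m(2) = 2; m(3) = 0 → root; m(4) = 0 → root.
m(0) = 0, so (α) divides m(α); m is reducible.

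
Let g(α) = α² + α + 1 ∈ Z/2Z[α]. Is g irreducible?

Check for roots in Z/2Z: g(0) = 1; g(1) = 1.
No roots. A degree-2 polynomial over a field with no linear factor is irreducible.

Yes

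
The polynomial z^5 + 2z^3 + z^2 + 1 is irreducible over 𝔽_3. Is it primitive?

Yes

Write f(z) = z^5 + 2z^3 + z^2 + 1.
|GF(3^5)^×| = 3^5 − 1 = 242. Prime factorization: 242 = 2·11^2.
f is primitive ⇔ z has order 242 in GF(3)[z]/(f), i.e. z^(242/q) ≠ 1 for each prime q | 242.
z^(121) mod f = 2.
z^(22) mod f = z^2 + 2z + 2.
None equal 1, so z has full order 242; f is primitive.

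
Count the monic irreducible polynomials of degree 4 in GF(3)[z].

18

By the necklace-counting formula, N_3(4) = (1/4) Σ_{d|4} μ(4/d)·3^d.
Divisors of 4: 1, 2, 4; μ(4/d) for each: 0, -1, 1.
Σ = − 3^2 + 3^4 = 72.
N = 72/4 = 18.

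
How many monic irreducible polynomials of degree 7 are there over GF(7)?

117648

x^(7^7) − x is the product of all monic irreducibles of degree dividing 7; Möbius inversion gives N = (1/7) Σ μ(7/d)·7^d.
Divisors of 7: 1, 7; μ(7/d) for each: -1, 1.
Σ = − 7^1 + 7^7 = 823536.
N = 823536/7 = 117648.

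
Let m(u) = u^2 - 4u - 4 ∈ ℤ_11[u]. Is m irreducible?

Check each element of ℤ_11 for a root: m(0)=7, m(1)=4, m(2)=3, m(3)=4, m(4)=7, m(5)=1, m(6)=8, m(7)=6, m(8)=6, m(9)=8, m(10)=1.
No roots. A degree-2 polynomial over a field with no linear factor is irreducible.

Yes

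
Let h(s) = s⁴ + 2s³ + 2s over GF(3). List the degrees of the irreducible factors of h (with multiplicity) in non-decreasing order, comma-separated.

1, 1, 2

Roots in GF(3): h(0) = 0 → root; h(1) = 2; h(2) = 0 → root.
Linear factors from roots: (s), (s + 1).
Complete factorization: h(s) = (s)·(s + 1)·(s² + s + 2).
Factor degrees with multiplicity: 1 + 1 + 2 = 4.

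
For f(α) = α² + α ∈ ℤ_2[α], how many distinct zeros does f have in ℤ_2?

Evaluate at each of the 2 elements of ℤ_2:
f(0) = 0 → root; f(1) = 0 → root.
Roots: {0, 1}.

2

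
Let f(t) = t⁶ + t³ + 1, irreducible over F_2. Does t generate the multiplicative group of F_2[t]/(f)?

No

|GF(2^6)^×| = 2^6 − 1 = 63. Prime factorization: 63 = 3^2·7.
f is primitive ⇔ t has order 63 in GF(2)[t]/(f), i.e. t^(63/q) ≠ 1 for each prime q | 63.
t^(21) mod f = t³.
t^(9) mod f = 1
Since t^(9) = 1, the order of t divides 9 < 63; not primitive.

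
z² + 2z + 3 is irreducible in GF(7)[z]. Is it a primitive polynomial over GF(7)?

Write f(z) = z² + 2z + 3.
|GF(7^2)^×| = 7^2 − 1 = 48. Prime factorization: 48 = 2^4·3.
f is primitive ⇔ z has order 48 in GF(7)[z]/(f), i.e. z^(48/q) ≠ 1 for each prime q | 48.
z^(24) mod f = 6.
z^(16) mod f = 2.
None equal 1, so z has full order 48; f is primitive.

Yes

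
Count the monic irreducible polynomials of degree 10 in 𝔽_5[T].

By the necklace-counting formula, N_5(10) = (1/10) Σ_{d|10} μ(10/d)·5^d.
Divisors of 10: 1, 2, 5, 10; μ(10/d) for each: 1, -1, -1, 1.
Σ = 5^1 − 5^2 − 5^5 + 5^10 = 9762480.
N = 9762480/10 = 976248.

976248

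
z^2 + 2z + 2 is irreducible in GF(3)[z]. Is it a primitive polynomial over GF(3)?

Write f(z) = z^2 + 2z + 2.
|GF(3^2)^×| = 3^2 − 1 = 8. Prime factorization: 8 = 2^3.
f is primitive ⇔ z has order 8 in GF(3)[z]/(f), i.e. z^(8/q) ≠ 1 for each prime q | 8.
z^(4) mod f = 2.
None equal 1, so z has full order 8; f is primitive.

Yes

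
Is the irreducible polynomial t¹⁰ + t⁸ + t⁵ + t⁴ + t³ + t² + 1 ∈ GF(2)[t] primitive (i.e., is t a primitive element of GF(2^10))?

Yes

Write f(t) = t¹⁰ + t⁸ + t⁵ + t⁴ + t³ + t² + 1.
|GF(2^10)^×| = 2^10 − 1 = 1023. Prime factorization: 1023 = 3·11·31.
f is primitive ⇔ t has order 1023 in GF(2)[t]/(f), i.e. t^(1023/q) ≠ 1 for each prime q | 1023.
t^(341) mod f = t⁹ + t⁸ + t⁷ + t⁶ + t⁵ + t⁴ + 1.
t^(93) mod f = t⁷ + t⁵ + t⁴ + t³ + t² + t.
t^(33) mod f = t⁹ + t⁸ + t⁷ + t⁴ + 1.
None equal 1, so t has full order 1023; f is primitive.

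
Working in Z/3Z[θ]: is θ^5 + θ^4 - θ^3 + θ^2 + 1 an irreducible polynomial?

Write P(θ) = θ^5 + θ^4 - θ^3 + θ^2 + 1.
Check for roots in Z/3Z: P(0) = 1; P(1) = 0 → root; P(2) = 0 → root.
P(1) = 0, so (θ − 1) divides P(θ); P is reducible.

No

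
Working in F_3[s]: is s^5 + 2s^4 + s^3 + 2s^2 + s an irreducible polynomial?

Write h(s) = s^5 + 2s^4 + s^3 + 2s^2 + s.
Check for roots in F_3: h(0) = 0 → root; h(1) = 1; h(2) = 1.
h(0) = 0, so (s) divides h(s); h is reducible.

No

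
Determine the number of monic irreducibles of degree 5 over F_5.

624

x^(5^5) − x is the product of all monic irreducibles of degree dividing 5; Möbius inversion gives N = (1/5) Σ μ(5/d)·5^d.
Divisors of 5: 1, 5; μ(5/d) for each: -1, 1.
Σ = − 5^1 + 5^5 = 3120.
N = 3120/5 = 624.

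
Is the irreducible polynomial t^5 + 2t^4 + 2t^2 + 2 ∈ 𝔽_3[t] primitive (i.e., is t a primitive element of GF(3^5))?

No

Write f(t) = t^5 + 2t^4 + 2t^2 + 2.
|GF(3^5)^×| = 3^5 − 1 = 242. Prime factorization: 242 = 2·11^2.
f is primitive ⇔ t has order 242 in GF(3)[t]/(f), i.e. t^(242/q) ≠ 1 for each prime q | 242.
t^(121) mod f = 1
t^(22) mod f = t^4 + t^3 + 2t^2.
Since t^(121) = 1, the order of t divides 121 < 242; not primitive.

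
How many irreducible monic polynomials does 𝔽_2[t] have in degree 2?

1

Gauss's count: N_{2}(2) = (1/2) Σ_{d|2} μ(2/d)·2^d.
Divisors of 2: 1, 2; μ(2/d) for each: -1, 1.
Σ = − 2^1 + 2^2 = 2.
N = 2/2 = 1.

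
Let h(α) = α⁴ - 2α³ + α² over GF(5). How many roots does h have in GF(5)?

Evaluate at each of the 5 elements of GF(5):
h(0) = 0 → root; h(1) = 0 → root; h(2) = 4; h(3) = 1; h(4) = 4.
Roots: {0, 1}.

2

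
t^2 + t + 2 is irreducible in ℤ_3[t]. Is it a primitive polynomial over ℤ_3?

Yes

Write f(t) = t^2 + t + 2.
|GF(3^2)^×| = 3^2 − 1 = 8. Prime factorization: 8 = 2^3.
f is primitive ⇔ t has order 8 in GF(3)[t]/(f), i.e. t^(8/q) ≠ 1 for each prime q | 8.
t^(4) mod f = 2.
None equal 1, so t has full order 8; f is primitive.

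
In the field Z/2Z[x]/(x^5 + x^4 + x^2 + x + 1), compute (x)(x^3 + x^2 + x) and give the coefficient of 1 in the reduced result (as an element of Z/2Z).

0

Multiply in Z/2Z[x]: (x)·(x^3 + x^2 + x) = x^4 + x^3 + x^2.
Reduced: x^4 + x^3 + x^2.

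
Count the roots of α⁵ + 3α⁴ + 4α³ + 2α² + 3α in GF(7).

3

Write h(α) = α⁵ + 3α⁴ + 4α³ + 2α² + 3α.
Evaluate at each of the 7 elements of GF(7):
h(0) = 0 → root; h(1) = 6; h(2) = 0 → root; h(3) = 5; h(4) = 6; h(5) = 0 → root; h(6) = 4.
Roots: {0, 2, 5}.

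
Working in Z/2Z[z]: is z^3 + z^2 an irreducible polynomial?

No

Write m(z) = z^3 + z^2.
Check for roots in Z/2Z: m(0) = 0 → root; m(1) = 0 → root.
m(0) = 0, so (z) divides m(z); m is reducible.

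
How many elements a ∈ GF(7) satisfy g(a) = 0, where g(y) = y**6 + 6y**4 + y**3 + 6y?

Evaluate at each of the 7 elements of GF(7):
g(0) = 0 → root; g(1) = 0 → root; g(2) = 5; g(3) = 0 → root; g(4) = 1; g(5) = 0 → root; g(6) = 0 → root.
Roots: {0, 1, 3, 5, 6}.

5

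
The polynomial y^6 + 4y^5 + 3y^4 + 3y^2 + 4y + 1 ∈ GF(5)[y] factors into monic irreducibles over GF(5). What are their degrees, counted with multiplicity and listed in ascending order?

Write h(y) = y^6 + 4y^5 + 3y^4 + 3y^2 + 4y + 1.
Roots in GF(5): h(0) = 1; h(1) = 1; h(2) = 1; h(3) = 4; h(4) = 0 → root.
Linear factors from roots: (y + 1).
Complete factorization: h(y) = (y + 1)^2·(y^2 + y + 1)^2.
Factor degrees with multiplicity: 1 + 1 + 2 + 2 = 6.

1, 1, 2, 2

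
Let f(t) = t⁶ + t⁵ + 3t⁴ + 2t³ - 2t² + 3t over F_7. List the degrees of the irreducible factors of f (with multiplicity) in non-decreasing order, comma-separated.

1, 1, 4

Linear factors from roots: (t), (t - 3).
Complete factorization: f(t) = (t)·(t - 3)·(t⁴ - 3t³ + t² - 2t - 1).
Factor degrees with multiplicity: 1 + 1 + 4 = 6.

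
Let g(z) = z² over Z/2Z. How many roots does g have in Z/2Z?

Evaluate at each of the 2 elements of Z/2Z:
g(0) = 0 → root; g(1) = 1.
Roots: {0}.

1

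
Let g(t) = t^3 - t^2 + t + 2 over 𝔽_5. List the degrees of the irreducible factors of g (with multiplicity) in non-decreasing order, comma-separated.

3

Roots in 𝔽_5: g(0) = 2; g(1) = 3; g(2) = 3; g(3) = 3; g(4) = 4.
Complete factorization: g(t) = (t^3 - t^2 + t + 2).
Factor degrees with multiplicity: 3 = 3.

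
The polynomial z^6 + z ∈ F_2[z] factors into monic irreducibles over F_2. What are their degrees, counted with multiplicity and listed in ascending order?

Write h(z) = z^6 + z.
Roots in F_2: h(0) = 0 → root; h(1) = 0 → root.
Linear factors from roots: (z), (z + 1).
Complete factorization: h(z) = (z)·(z + 1)·(z^4 + z^3 + z^2 + z + 1).
Factor degrees with multiplicity: 1 + 1 + 4 = 6.

1, 1, 4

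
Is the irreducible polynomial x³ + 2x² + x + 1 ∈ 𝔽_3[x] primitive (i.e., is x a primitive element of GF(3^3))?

Yes

Write f(x) = x³ + 2x² + x + 1.
|GF(3^3)^×| = 3^3 − 1 = 26. Prime factorization: 26 = 2·13.
f is primitive ⇔ x has order 26 in GF(3)[x]/(f), i.e. x^(26/q) ≠ 1 for each prime q | 26.
x^(13) mod f = 2.
x^(2) mod f = x².
None equal 1, so x has full order 26; f is primitive.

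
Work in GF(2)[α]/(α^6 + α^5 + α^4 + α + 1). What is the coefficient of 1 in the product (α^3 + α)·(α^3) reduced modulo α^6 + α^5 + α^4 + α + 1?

1

Multiply in GF(2)[α]: (α^3 + α)·(α^3) = α^6 + α^4.
Reduce using α^6 ≡ α^5 + α^4 + α + 1 (mod α^6 + α^5 + α^4 + α + 1).
Reduced: α^5 + α + 1.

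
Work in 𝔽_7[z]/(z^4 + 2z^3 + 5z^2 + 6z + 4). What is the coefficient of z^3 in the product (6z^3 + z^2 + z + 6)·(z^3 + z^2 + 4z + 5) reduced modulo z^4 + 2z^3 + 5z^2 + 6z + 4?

4

Multiply in 𝔽_7[z]: (6z^3 + z^2 + z + 6)·(z^3 + z^2 + 4z + 5) = 6z^6 + 5z^4 + 6z^3 + z^2 + z + 2.
Reduce using z^4 ≡ 5z^3 + 2z^2 + z + 3 (mod z^4 + 2z^3 + 5z^2 + 6z + 4).
Reduced: 4z^3 + 5z^2 + 6z + 6.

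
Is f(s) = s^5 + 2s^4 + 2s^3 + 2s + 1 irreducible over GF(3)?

Yes

Check for roots in GF(3): f(0) = 1; f(1) = 2; f(2) = 1.
No roots, so no linear factors.
Monic irreducibles of degree 2 over GF(3): s^2 + 1, s^2 + s + 2, s^2 + 2s + 2.
None of them divide f (all give nonzero remainder).
No irreducible factor of degree ≤ 2 exists, so f is irreducible over GF(3).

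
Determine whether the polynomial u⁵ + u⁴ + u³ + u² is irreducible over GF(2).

Write g(u) = u⁵ + u⁴ + u³ + u².
Check for roots in GF(2): g(0) = 0 → root; g(1) = 0 → root.
g(0) = 0, so (u) divides g(u); g is reducible.

No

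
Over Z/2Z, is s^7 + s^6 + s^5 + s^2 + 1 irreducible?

Yes

Write P(s) = s^7 + s^6 + s^5 + s^2 + 1.
Check for roots in Z/2Z: P(0) = 1; P(1) = 1.
No roots, so no linear factors.
Monic irreducibles of degree 2 over GF(2): s^2 + s + 1.
None of them divide P (all give nonzero remainder).
Monic irreducibles of degree 3 over GF(2): s^3 + s + 1, s^3 + s^2 + 1.
None of them divide P (all give nonzero remainder).
No irreducible factor of degree ≤ 3 exists, so P is irreducible over GF(2).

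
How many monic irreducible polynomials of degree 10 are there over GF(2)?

99

x^(2^10) − x is the product of all monic irreducibles of degree dividing 10; Möbius inversion gives N = (1/10) Σ μ(10/d)·2^d.
Divisors of 10: 1, 2, 5, 10; μ(10/d) for each: 1, -1, -1, 1.
Σ = 2^1 − 2^2 − 2^5 + 2^10 = 990.
N = 990/10 = 99.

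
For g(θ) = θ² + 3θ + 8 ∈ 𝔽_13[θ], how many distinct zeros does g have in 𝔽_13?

Evaluate at each of the 13 elements of 𝔽_13:
g(0) = 8; g(1) = 12; g(2) = 5; g(3) = 0 → root; g(4) = 10; g(5) = 9; g(6) = 10; g(7) = 0 → root; g(8) = 5; g(9) = 12; g(10) = 8; g(11) = 6; g(12) = 6.
Roots: {3, 7}.

2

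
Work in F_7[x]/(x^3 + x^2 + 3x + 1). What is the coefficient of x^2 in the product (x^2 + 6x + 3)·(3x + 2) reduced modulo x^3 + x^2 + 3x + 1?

3

Multiply in F_7[x]: (x^2 + 6x + 3)·(3x + 2) = 3x^3 + 6x^2 + 6.
Reduce using x^3 ≡ 6x^2 + 4x + 6 (mod x^3 + x^2 + 3x + 1).
Reduced: 3x^2 + 5x + 3.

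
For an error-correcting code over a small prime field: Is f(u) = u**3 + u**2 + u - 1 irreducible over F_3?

Check for roots in F_3: f(0) = 2; f(1) = 2; f(2) = 1.
No roots. A degree-3 polynomial over a field with no linear factor is irreducible.

Yes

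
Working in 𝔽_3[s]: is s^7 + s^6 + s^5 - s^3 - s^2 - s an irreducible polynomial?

No

Write f(s) = s^7 + s^6 + s^5 - s^3 - s^2 - s.
Check for roots in 𝔽_3: f(0) = 0 → root; f(1) = 0 → root; f(2) = 0 → root.
f(0) = 0, so (s) divides f(s); f is reducible.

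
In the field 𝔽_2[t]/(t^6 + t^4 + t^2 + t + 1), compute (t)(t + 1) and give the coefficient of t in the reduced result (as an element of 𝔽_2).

Multiply in 𝔽_2[t]: (t)·(t + 1) = t^2 + t.
Reduced: t^2 + t.

1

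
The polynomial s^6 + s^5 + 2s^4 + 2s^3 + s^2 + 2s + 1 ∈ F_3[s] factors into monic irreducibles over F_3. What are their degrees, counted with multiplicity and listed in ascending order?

Write h(s) = s^6 + s^5 + 2s^4 + 2s^3 + s^2 + 2s + 1.
Roots in F_3: h(0) = 1; h(1) = 1; h(2) = 0 → root.
Linear factors from roots: (s + 1).
Complete factorization: h(s) = (s + 1)^3·(s^3 + s^2 + 2s + 1).
Factor degrees with multiplicity: 1 + 1 + 1 + 3 = 6.

1, 1, 1, 3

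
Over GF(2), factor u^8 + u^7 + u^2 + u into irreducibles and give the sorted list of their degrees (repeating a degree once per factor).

1, 1, 1, 1, 2, 2

Write h(u) = u^8 + u^7 + u^2 + u.
Roots in GF(2): h(0) = 0 → root; h(1) = 0 → root.
Linear factors from roots: (u), (u + 1).
Complete factorization: h(u) = (u)·(u + 1)^3·(u^2 + u + 1)^2.
Factor degrees with multiplicity: 1 + 1 + 1 + 1 + 2 + 2 = 8.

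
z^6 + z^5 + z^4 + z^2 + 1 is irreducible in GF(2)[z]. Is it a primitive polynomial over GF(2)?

Write f(z) = z^6 + z^5 + z^4 + z^2 + 1.
|GF(2^6)^×| = 2^6 − 1 = 63. Prime factorization: 63 = 3^2·7.
f is primitive ⇔ z has order 63 in GF(2)[z]/(f), i.e. z^(63/q) ≠ 1 for each prime q | 63.
z^(21) mod f = 1
z^(9) mod f = z^3 + 1.
Since z^(21) = 1, the order of z divides 21 < 63; not primitive.

No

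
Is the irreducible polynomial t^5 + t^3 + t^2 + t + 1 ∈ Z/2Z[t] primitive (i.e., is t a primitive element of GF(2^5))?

Yes

Write f(t) = t^5 + t^3 + t^2 + t + 1.
|GF(2^5)^×| = 2^5 − 1 = 31. Prime factorization: 31 = 31.
f is primitive ⇔ t has order 31 in GF(2)[t]/(f), i.e. t^(31/q) ≠ 1 for each prime q | 31.
t^(1) mod f = t.
None equal 1, so t has full order 31; f is primitive.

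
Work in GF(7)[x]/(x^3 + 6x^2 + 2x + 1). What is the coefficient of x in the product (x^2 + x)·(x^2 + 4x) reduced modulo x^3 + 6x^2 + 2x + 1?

1

Multiply in GF(7)[x]: (x^2 + x)·(x^2 + 4x) = x^4 + 5x^3 + 4x^2.
Reduce using x^3 ≡ x^2 + 5x + 6 (mod x^3 + 6x^2 + 2x + 1).
Reduced: x^2 + x + 1.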